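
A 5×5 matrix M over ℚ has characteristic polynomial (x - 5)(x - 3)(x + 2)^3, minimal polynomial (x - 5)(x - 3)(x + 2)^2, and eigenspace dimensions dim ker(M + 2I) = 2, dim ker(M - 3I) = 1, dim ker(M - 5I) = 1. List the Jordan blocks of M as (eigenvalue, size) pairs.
λ = -2: algebraic multiplicity 3 (exponent in χ_M), largest block size 2 (exponent in m_M), 2 blocks (geometric multiplicity). These force block sizes [2, 1].
λ = 3: algebraic multiplicity 1 (exponent in χ_M), largest block size 1 (exponent in m_M), 1 block (geometric multiplicity). This forces block sizes [1].
λ = 5: algebraic multiplicity 1 (exponent in χ_M), largest block size 1 (exponent in m_M), 1 block (geometric multiplicity). This forces block sizes [1].

Jordan blocks: (-2, 2), (-2, 1), (3, 1), (5, 1)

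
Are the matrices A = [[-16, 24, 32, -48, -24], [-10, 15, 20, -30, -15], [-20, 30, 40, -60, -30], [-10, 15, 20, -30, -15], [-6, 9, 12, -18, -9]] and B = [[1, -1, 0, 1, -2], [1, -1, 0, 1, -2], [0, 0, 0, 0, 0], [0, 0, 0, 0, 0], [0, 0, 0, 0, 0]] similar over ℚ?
Yes.

Two matrices over a field are similar if and only if they have the same invariant factors.

Both A and B have characteristic polynomial x^5 and minimal polynomial x^2. Computing further, both have invariant factors x, x, x, x^2. Hence A and B are similar.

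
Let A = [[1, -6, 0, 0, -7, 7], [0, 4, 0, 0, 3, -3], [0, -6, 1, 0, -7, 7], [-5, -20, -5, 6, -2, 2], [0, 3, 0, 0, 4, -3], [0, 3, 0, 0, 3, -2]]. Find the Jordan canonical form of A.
J = [[1, 1, 0, 0, 0, 0], [0, 1, 0, 0, 0, 0], [0, 0, 1, 0, 0, 0], [0, 0, 0, 1, 0, 0], [0, 0, 0, 0, 4, 0], [0, 0, 0, 0, 0, 6]]

The characteristic polynomial is det(xI - A) = (x - 6)(x - 4)(x - 1)^4, so the eigenvalues are 1 (algebraic multiplicity 4), 4 (algebraic multiplicity 1), 6 (algebraic multiplicity 1).

For λ = 1: rank(A - I) = 3, rank((A - I)^2) = 2. The eigenspace has dimension 6 - 3 = 3, so there are 3 Jordan blocks; the rank sequence gives block sizes [2, 1, 1].

For λ = 4: algebraic multiplicity 1 gives one 1×1 block.

For λ = 6: algebraic multiplicity 1 gives one 1×1 block.

Assembling the blocks gives the Jordan form J above.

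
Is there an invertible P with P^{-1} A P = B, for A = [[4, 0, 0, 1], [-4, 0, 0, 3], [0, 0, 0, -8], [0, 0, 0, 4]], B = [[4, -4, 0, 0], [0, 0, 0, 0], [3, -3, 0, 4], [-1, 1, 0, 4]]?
Two matrices over a field are similar if and only if they have the same invariant factors.

Both A and B have characteristic polynomial x^2(x - 4)^2 and minimal polynomial x(x - 4)^2. Computing further, both have invariant factors x, x(x - 4)^2. Hence A and B are similar.

Yes.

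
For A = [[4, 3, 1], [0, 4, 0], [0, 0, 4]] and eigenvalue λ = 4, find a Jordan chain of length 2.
We seek v_1 ∈ ker((A - 4I)^2) \ ker(A - 4I), then set v_{i+1} = (A - 4I) v_i.

One such chain is v_1 = [[0, 1, -2]]^T, v_2 = [[1, 0, 0]]^T. Check: (A - 4I) v_2 = [[0, 0, 0]]^T = 0.

v_1 = [[0, 1, -2]]^T, v_2 = [[1, 0, 0]]^T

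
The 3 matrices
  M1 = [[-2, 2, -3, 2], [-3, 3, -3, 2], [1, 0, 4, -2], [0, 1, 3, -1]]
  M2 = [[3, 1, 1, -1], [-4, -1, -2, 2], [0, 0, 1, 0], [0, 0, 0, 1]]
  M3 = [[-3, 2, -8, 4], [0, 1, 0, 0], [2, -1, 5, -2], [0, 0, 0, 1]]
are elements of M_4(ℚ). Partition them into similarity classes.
Characteristic polynomials: χ_{M1} = (x - 1)^4, χ_{M2} = (x - 1)^4, χ_{M3} = (x - 1)^4.

{M1}: invariant factors (x - 1)^2, (x - 1)^2.

{M2, M3}: invariant factors x - 1, x - 1, (x - 1)^2.

Matrices are similar if and only if their invariant-factor lists agree; the partition into similarity classes is {M1}, {M2, M3}.

2 classes: {M1}, {M2, M3}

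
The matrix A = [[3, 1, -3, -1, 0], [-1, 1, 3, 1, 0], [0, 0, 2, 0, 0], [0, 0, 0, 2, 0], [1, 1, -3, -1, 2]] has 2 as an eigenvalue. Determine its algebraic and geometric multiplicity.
The characteristic polynomial is (x - 2)^5, so the factor x - 2 appears with exponent 5: the algebraic multiplicity is 5.

rank(A - 2I) = 1, so the eigenspace has dimension 5 - 1 = 4: the geometric multiplicity is 4.

Since 4 < 5, A is not diagonalizable.

algebraic multiplicity 5, geometric multiplicity 4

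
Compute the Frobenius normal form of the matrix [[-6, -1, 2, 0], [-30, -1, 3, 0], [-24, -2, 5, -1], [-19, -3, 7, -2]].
The invariant factors of A (the non-unit diagonal entries of the Smith normal form of xI - A over ℚ[x]) are (x + 1)^4, each dividing the next. The characteristic polynomial is their product, (x + 1)^4.

The rational canonical form is the block-diagonal matrix of companion matrices C(f_i):
R = [[0, 0, 0, -1], [1, 0, 0, -4], [0, 1, 0, -6], [0, 0, 1, -4]].

R = [[0, 0, 0, -1], [1, 0, 0, -4], [0, 1, 0, -6], [0, 0, 1, -4]]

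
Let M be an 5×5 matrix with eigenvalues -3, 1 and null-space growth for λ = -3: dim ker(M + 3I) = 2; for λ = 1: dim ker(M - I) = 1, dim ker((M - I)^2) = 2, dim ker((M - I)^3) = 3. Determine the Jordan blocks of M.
λ = -3: successive nullity increments [2] count blocks of size ≥ k; block sizes are [1, 1].
λ = 1: successive nullity increments [1, 1, 1] count blocks of size ≥ k; block sizes are [3].

Jordan blocks: (-3, 1), (-3, 1), (1, 3)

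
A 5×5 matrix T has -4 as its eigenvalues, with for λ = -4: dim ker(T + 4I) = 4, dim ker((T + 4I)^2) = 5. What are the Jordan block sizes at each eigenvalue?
Jordan blocks: (-4, 2), (-4, 1), (-4, 1), (-4, 1)

λ = -4: successive nullity increments [4, 1] count blocks of size ≥ k; block sizes are [2, 1, 1, 1].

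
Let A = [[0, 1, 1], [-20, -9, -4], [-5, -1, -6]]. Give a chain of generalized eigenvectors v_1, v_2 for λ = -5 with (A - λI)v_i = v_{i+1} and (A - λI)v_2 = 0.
v_1 = [[0, 2, -1]]^T, v_2 = [[1, -4, -1]]^T

We seek v_1 ∈ ker((A + 5I)^2) \ ker(A + 5I), then set v_{i+1} = (A + 5I) v_i.

One such chain is v_1 = [[0, 2, -1]]^T, v_2 = [[1, -4, -1]]^T. Check: (A + 5I) v_2 = [[0, 0, 0]]^T = 0.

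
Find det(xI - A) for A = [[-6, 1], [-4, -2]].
xI - A = [[x + 6, -1], [4, x + 2]].

Expanding det(xI - A) along the first row:
det(xI - A) = + (x + 6)·det([[x + 2]]) - (-1)·det([[4]]).

Evaluating gives χ_A(x) = x^2 + 8x + 16 = (x + 4)^2.

χ_A(x) = (x + 4)^2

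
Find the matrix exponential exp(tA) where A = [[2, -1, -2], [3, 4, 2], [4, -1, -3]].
e^{tA} = [[(-5*t^2 + t + 1)*e^{t}, -t*(t + 1)*e^{t}, 2*t*(t - 1)*e^{t}], [t*(10*t + 3)*e^{t}, (2*t^2 + 3*t + 1)*e^{t}, 2*t*(1 - 2*t)*e^{t}], [t*(8 - 15*t)*e^{t}/2, t*(-3*t - 2)*e^{t}/2, (3*t^2 - 4*t + 1)*e^{t}]]

A has Jordan form J = [[1, 1, 0], [0, 1, 1], [0, 0, 1]] with A = PJP^{-1}, so e^{tA} = P e^{tJ} P^{-1}.

For a Jordan block J_k(λ), e^{tJ_k(λ)} = e^{λt} · (I + tN + t^2 N^2/2! + ... + t^{k-1} N^{k-1}/(k-1)!) where N is the nilpotent superdiagonal part.

Assembling the blocks and conjugating back gives the entries of e^{tA} as shown above.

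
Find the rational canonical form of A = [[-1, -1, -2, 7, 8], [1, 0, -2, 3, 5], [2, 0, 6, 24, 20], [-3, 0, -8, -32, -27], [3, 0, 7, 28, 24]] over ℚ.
The invariant factors of A (the non-unit diagonal entries of the Smith normal form of xI - A over ℚ[x]) are x(x + 3)(x^3 - 4x + 1), each dividing the next. The characteristic polynomial is their product, x(x + 3)(x^3 - 4x + 1).

The rational canonical form is the block-diagonal matrix of companion matrices C(f_i):
R = [[0, 0, 0, 0, 0], [1, 0, 0, 0, -3], [0, 1, 0, 0, 11], [0, 0, 1, 0, 4], [0, 0, 0, 1, -3]].

Note the characteristic polynomial does not split into linear factors over ℚ, so A has no Jordan form over ℚ; the rational canonical form exists over any field.

R = [[0, 0, 0, 0, 0], [1, 0, 0, 0, -3], [0, 1, 0, 0, 11], [0, 0, 1, 0, 4], [0, 0, 0, 1, -3]]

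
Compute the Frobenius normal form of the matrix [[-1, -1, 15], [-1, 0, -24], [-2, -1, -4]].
The invariant factors of A (the non-unit diagonal entries of the Smith normal form of xI - A over ℚ[x]) are (x + 1)(x^2 + 4x + 5), each dividing the next. The characteristic polynomial is their product, (x + 1)(x^2 + 4x + 5).

The rational canonical form is the block-diagonal matrix of companion matrices C(f_i):
R = [[0, 0, -5], [1, 0, -9], [0, 1, -5]].

Note the characteristic polynomial does not split into linear factors over ℚ, so A has no Jordan form over ℚ; the rational canonical form exists over any field.

R = [[0, 0, -5], [1, 0, -9], [0, 1, -5]]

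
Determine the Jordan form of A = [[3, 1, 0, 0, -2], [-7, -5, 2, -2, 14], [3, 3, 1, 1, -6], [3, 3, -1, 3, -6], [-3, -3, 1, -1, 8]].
J = [[2, 1, 0, 0, 0], [0, 2, 0, 0, 0], [0, 0, 2, 1, 0], [0, 0, 0, 2, 0], [0, 0, 0, 0, 2]]

The characteristic polynomial is det(xI - A) = (x - 2)^5, so the eigenvalues are 2 (algebraic multiplicity 5).

For λ = 2: rank(A - 2I) = 2, rank((A - 2I)^2) = 0. The eigenspace has dimension 5 - 2 = 3, so there are 3 Jordan blocks; the rank sequence gives block sizes [2, 2, 1].

Assembling the blocks gives the Jordan form J above.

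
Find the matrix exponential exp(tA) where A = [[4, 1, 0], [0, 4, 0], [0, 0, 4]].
A has Jordan form J = [[4, 1, 0], [0, 4, 0], [0, 0, 4]] with A = PJP^{-1}, so e^{tA} = P e^{tJ} P^{-1}.

For a Jordan block J_k(λ), e^{tJ_k(λ)} = e^{λt} · (I + tN + t^2 N^2/2! + ... + t^{k-1} N^{k-1}/(k-1)!) where N is the nilpotent superdiagonal part.

Assembling the blocks and conjugating back gives the entries of e^{tA} as shown above.

e^{tA} = [[e^{4*t}, t*e^{4*t}, 0], [0, e^{4*t}, 0], [0, 0, e^{4*t}]]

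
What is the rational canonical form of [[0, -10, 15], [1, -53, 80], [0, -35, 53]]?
R = [[0, 0, 5], [1, 0, -1], [0, 1, 0]]

The invariant factors of A (the non-unit diagonal entries of the Smith normal form of xI - A over ℚ[x]) are x^3 + x - 5, each dividing the next. The characteristic polynomial is their product, x^3 + x - 5.

The rational canonical form is the block-diagonal matrix of companion matrices C(f_i):
R = [[0, 0, 5], [1, 0, -1], [0, 1, 0]].

Note the characteristic polynomial does not split into linear factors over ℚ, so A has no Jordan form over ℚ; the rational canonical form exists over any field.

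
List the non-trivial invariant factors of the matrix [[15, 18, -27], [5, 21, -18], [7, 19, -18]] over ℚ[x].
(x - 6)^3

The Jordan structure of A has elementary divisors (x - 6)^3. Arranging the block sizes at each eigenvalue in decreasing order and taking row products gives the invariant factors.

Invariant factors (smallest first, each dividing the next): (x - 6)^3.

Check: the last factor (x - 6)^3 is the minimal polynomial, and the product (x - 6)^3 is the characteristic polynomial.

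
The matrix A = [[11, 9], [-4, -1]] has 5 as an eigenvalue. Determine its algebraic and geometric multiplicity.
algebraic multiplicity 2, geometric multiplicity 1

The characteristic polynomial is (x - 5)^2, so the factor x - 5 appears with exponent 2: the algebraic multiplicity is 2.

rank(A - 5I) = 1, so the eigenspace has dimension 2 - 1 = 1: the geometric multiplicity is 1.

Since 1 < 2, A is not diagonalizable.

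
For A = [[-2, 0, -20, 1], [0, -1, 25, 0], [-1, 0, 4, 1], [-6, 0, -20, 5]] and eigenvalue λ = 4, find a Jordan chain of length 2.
v_1 = [[1, -1, 0, 2]]^T, v_2 = [[-4, 5, 1, -4]]^T

We seek v_1 ∈ ker((A - 4I)^2) \ ker(A - 4I), then set v_{i+1} = (A - 4I) v_i.

One such chain is v_1 = [[1, -1, 0, 2]]^T, v_2 = [[-4, 5, 1, -4]]^T. Check: (A - 4I) v_2 = [[0, 0, 0, 0]]^T = 0.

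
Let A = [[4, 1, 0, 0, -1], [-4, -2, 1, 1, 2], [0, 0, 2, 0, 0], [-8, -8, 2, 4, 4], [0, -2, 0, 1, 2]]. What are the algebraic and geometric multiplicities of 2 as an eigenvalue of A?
The characteristic polynomial is (x - 2)^5, so the factor x - 2 appears with exponent 5: the algebraic multiplicity is 5.

rank(A - 2I) = 3, so the eigenspace has dimension 5 - 3 = 2: the geometric multiplicity is 2.

Since 2 < 5, A is not diagonalizable.

algebraic multiplicity 5, geometric multiplicity 2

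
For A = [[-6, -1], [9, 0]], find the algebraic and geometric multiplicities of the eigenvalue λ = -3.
The characteristic polynomial is (x + 3)^2, so the factor x + 3 appears with exponent 2: the algebraic multiplicity is 2.

rank(A + 3I) = 1, so the eigenspace has dimension 2 - 1 = 1: the geometric multiplicity is 1.

Since 1 < 2, A is not diagonalizable.

algebraic multiplicity 2, geometric multiplicity 1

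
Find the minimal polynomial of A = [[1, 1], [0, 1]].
m_A(x) = (x - 1)^2

The characteristic polynomial factors as (x - 1)^2. The minimal polynomial is ∏(x - λ)^{k_λ} where k_λ is the size of the largest Jordan block at λ.

For λ = 1: rank(A - I) = 1, and the largest Jordan block has size 2 (the smallest k with rank((A - I)^k) = rank((A - I)^(k+1))).

So m_A(x) = (x - 1)^2.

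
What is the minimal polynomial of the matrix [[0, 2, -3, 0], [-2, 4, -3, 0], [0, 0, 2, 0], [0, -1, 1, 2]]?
m_A(x) = (x - 2)^3

The characteristic polynomial factors as (x - 2)^4. The minimal polynomial is ∏(x - λ)^{k_λ} where k_λ is the size of the largest Jordan block at λ.

For λ = 2: rank(A - 2I) = 2, and the largest Jordan block has size 3 (the smallest k with rank((A - 2I)^k) = rank((A - 2I)^(k+1))).

So m_A(x) = (x - 2)^3.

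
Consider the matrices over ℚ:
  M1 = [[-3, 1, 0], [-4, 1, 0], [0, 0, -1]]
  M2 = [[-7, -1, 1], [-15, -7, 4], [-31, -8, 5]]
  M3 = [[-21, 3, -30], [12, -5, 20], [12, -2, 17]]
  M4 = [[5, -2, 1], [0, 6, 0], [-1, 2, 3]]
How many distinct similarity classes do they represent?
4 classes: {M1}, {M2}, {M3}, {M4}

Characteristic polynomials: χ_{M1} = (x + 1)^3, χ_{M2} = (x + 3)^3, χ_{M3} = (x + 3)^3, χ_{M4} = (x - 6)(x - 4)^2.

{M1}: invariant factors x + 1, (x + 1)^2.

{M2}: invariant factors (x + 3)^3.

{M3}: invariant factors x + 3, (x + 3)^2.

{M4}: invariant factors (x - 6)(x - 4)^2.

Matrices are similar if and only if their invariant-factor lists agree; the partition into similarity classes is {M1}, {M2}, {M3}, {M4}.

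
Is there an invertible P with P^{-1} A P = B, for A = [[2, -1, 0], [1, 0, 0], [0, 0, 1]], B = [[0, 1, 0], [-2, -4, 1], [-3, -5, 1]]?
No.

trace(A) = 3 but trace(B) = -3. The trace is a similarity invariant, so A and B are not similar.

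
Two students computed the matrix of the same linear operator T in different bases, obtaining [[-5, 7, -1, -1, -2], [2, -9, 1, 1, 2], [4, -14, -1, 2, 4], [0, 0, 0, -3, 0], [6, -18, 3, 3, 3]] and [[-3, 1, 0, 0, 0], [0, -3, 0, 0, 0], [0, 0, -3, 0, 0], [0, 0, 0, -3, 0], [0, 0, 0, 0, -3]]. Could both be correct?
Both have characteristic polynomial (x + 3)^5, but the minimal polynomial of A is (x + 3)^3 while the minimal polynomial of B is (x + 3)^2. The minimal polynomial is a similarity invariant, so A and B are not similar.

No.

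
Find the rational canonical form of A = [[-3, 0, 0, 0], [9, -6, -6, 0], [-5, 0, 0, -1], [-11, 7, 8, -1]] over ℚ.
The invariant factors of A (the non-unit diagonal entries of the Smith normal form of xI - A over ℚ[x]) are x + 3, (x + 3)(x^2 + 4x + 2), each dividing the next. The characteristic polynomial is their product, (x + 3)^2(x^2 + 4x + 2).

The rational canonical form is the block-diagonal matrix of companion matrices C(f_i):
R = [[-3, 0, 0, 0], [0, 0, 0, -6], [0, 1, 0, -14], [0, 0, 1, -7]].

Note the characteristic polynomial does not split into linear factors over ℚ, so A has no Jordan form over ℚ; the rational canonical form exists over any field.

R = [[-3, 0, 0, 0], [0, 0, 0, -6], [0, 1, 0, -14], [0, 0, 1, -7]]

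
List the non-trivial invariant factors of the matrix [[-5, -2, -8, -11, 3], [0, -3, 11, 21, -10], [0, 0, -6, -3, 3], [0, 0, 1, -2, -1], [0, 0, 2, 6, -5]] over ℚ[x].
(x + 3)^2(x + 5)^3

The Jordan structure of A has elementary divisors (x + 5)^3, (x + 3)^2. Arranging the block sizes at each eigenvalue in decreasing order and taking row products gives the invariant factors.

Invariant factors (smallest first, each dividing the next): (x + 3)^2(x + 5)^3.

Check: the last factor (x + 3)^2(x + 5)^3 is the minimal polynomial, and the product (x + 3)^2(x + 5)^3 is the characteristic polynomial.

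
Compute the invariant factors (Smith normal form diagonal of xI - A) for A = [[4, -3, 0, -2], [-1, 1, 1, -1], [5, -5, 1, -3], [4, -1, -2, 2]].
The Jordan structure of A has elementary divisors (x - 2)^3, (x - 2). Arranging the block sizes at each eigenvalue in decreasing order and taking row products gives the invariant factors.

Invariant factors (smallest first, each dividing the next): x - 2, (x - 2)^3.

Check: the last factor (x - 2)^3 is the minimal polynomial, and the product (x - 2)^4 is the characteristic polynomial.

x - 2, (x - 2)^3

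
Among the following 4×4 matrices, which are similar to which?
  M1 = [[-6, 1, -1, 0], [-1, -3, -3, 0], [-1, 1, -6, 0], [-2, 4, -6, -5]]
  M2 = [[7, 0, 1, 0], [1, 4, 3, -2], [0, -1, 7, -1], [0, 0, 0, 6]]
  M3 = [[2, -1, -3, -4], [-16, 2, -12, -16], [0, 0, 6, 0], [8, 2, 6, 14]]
Characteristic polynomials: χ_{M1} = (x + 5)^4, χ_{M2} = (x - 6)^4, χ_{M3} = (x - 6)^4.

{M1}: invariant factors x + 5, (x + 5)^3.

{M2}: invariant factors x - 6, (x - 6)^3.

{M3}: invariant factors x - 6, x - 6, (x - 6)^2.

Matrices are similar if and only if their invariant-factor lists agree; the partition into similarity classes is {M1}, {M2}, {M3}.

3 classes: {M1}, {M2}, {M3}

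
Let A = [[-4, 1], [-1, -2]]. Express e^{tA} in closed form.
A has Jordan form J = [[-3, 1], [0, -3]] with A = PJP^{-1}, so e^{tA} = P e^{tJ} P^{-1}.

For a Jordan block J_k(λ), e^{tJ_k(λ)} = e^{λt} · (I + tN + t^2 N^2/2! + ... + t^{k-1} N^{k-1}/(k-1)!) where N is the nilpotent superdiagonal part.

Assembling the blocks and conjugating back gives the entries of e^{tA} as shown above.

e^{tA} = [[(1 - t)*e^{-3*t}, t*e^{-3*t}], [-t*e^{-3*t}, (t + 1)*e^{-3*t}]]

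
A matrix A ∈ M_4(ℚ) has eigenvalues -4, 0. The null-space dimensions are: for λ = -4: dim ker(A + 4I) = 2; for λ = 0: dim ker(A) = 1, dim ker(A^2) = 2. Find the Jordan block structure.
λ = -4: successive nullity increments [2] count blocks of size ≥ k; block sizes are [1, 1].
λ = 0: successive nullity increments [1, 1] count blocks of size ≥ k; block sizes are [2].

Jordan blocks: (-4, 1), (-4, 1), (0, 2)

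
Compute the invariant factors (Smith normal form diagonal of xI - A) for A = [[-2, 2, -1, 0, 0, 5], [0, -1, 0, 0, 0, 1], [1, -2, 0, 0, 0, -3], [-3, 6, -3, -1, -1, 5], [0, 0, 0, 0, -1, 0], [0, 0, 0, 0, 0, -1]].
(x + 1)^2, (x + 1)^2, (x + 1)^2

The Jordan structure of A has elementary divisors (x + 1)^2, (x + 1)^2, (x + 1)^2. Arranging the block sizes at each eigenvalue in decreasing order and taking row products gives the invariant factors.

Invariant factors (smallest first, each dividing the next): (x + 1)^2, (x + 1)^2, (x + 1)^2.

Check: the last factor (x + 1)^2 is the minimal polynomial, and the product (x + 1)^6 is the characteristic polynomial.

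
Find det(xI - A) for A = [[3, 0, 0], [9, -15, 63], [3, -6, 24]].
xI - A = [[x - 3, 0, 0], [-9, x + 15, -63], [-3, 6, x - 24]].

Expanding det(xI - A) along the first row:
det(xI - A) = + (x - 3)·det([[x + 15, -63], [6, x - 24]]) - (0)·det([[-9, -63], [-3, x - 24]]) + (0)·det([[-9, x + 15], [-3, 6]]).

Evaluating gives χ_A(x) = x^3 - 12x^2 + 45x - 54 = (x - 6)(x - 3)^2.

χ_A(x) = (x - 6)(x - 3)^2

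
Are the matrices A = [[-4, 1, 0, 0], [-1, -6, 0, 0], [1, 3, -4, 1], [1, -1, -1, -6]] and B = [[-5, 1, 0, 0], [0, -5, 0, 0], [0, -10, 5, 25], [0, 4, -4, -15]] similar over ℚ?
Two matrices over a field are similar if and only if they have the same invariant factors.

Both A and B have characteristic polynomial (x + 5)^4 and minimal polynomial (x + 5)^2. Computing further, both have invariant factors (x + 5)^2, (x + 5)^2. Hence A and B are similar.

Yes.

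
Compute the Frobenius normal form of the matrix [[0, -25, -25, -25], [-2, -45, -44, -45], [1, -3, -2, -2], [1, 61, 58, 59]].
The invariant factors of A (the non-unit diagonal entries of the Smith normal form of xI - A over ℚ[x]) are (x - 5)^2(x - 1)^2, each dividing the next. The characteristic polynomial is their product, (x - 5)^2(x - 1)^2.

The rational canonical form is the block-diagonal matrix of companion matrices C(f_i):
R = [[0, 0, 0, -25], [1, 0, 0, 60], [0, 1, 0, -46], [0, 0, 1, 12]].

R = [[0, 0, 0, -25], [1, 0, 0, 60], [0, 1, 0, -46], [0, 0, 1, 12]]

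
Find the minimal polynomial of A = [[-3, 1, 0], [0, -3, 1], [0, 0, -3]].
The characteristic polynomial factors as (x + 3)^3. The minimal polynomial is ∏(x - λ)^{k_λ} where k_λ is the size of the largest Jordan block at λ.

For λ = -3: rank(A + 3I) = 2, and the largest Jordan block has size 3 (the smallest k with rank((A + 3I)^k) = rank((A + 3I)^(k+1))).

So m_A(x) = (x + 3)^3.

m_A(x) = (x + 3)^3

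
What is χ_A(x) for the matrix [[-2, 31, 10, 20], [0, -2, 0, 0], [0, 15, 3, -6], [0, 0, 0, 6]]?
xI - A = [[x + 2, -31, -10, -20], [0, x + 2, 0, 0], [0, -15, x - 3, 6], [0, 0, 0, x - 6]].

Expanding det(xI - A) along the first row:
det(xI - A) = + (x + 2)·det([[x + 2, 0, 0], [-15, x - 3, 6], [0, 0, x - 6]]) - (-31)·det([[0, 0, 0], [0, x - 3, 6], [0, 0, x - 6]]) + (-10)·det([[0, x + 2, 0], [0, -15, 6], [0, 0, x - 6]]) - (-20)·det([[0, x + 2, 0], [0, -15, x - 3], [0, 0, 0]]).

Evaluating gives χ_A(x) = x^4 - 5x^3 - 14x^2 + 36x + 72 = (x - 6)(x - 3)(x + 2)^2.

χ_A(x) = (x - 6)(x - 3)(x + 2)^2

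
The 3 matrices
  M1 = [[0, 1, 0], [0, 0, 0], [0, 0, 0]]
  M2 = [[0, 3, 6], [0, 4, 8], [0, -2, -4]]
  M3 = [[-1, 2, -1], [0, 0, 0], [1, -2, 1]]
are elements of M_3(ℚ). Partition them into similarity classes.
Characteristic polynomials: χ_{M1} = x^3, χ_{M2} = x^3, χ_{M3} = x^3.

{M1, M2, M3}: invariant factors x, x^2.

Matrices are similar if and only if their invariant-factor lists agree; the partition into similarity classes is {M1, M2, M3}.

1 class: {M1, M2, M3}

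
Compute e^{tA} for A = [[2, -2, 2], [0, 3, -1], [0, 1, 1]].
e^{tA} = [[e^{2*t}, -2*t*e^{2*t}, 2*t*e^{2*t}], [0, (t + 1)*e^{2*t}, -t*e^{2*t}], [0, t*e^{2*t}, (1 - t)*e^{2*t}]]

A has Jordan form J = [[2, 1, 0], [0, 2, 0], [0, 0, 2]] with A = PJP^{-1}, so e^{tA} = P e^{tJ} P^{-1}.

For a Jordan block J_k(λ), e^{tJ_k(λ)} = e^{λt} · (I + tN + t^2 N^2/2! + ... + t^{k-1} N^{k-1}/(k-1)!) where N is the nilpotent superdiagonal part.

Assembling the blocks and conjugating back gives the entries of e^{tA} as shown above.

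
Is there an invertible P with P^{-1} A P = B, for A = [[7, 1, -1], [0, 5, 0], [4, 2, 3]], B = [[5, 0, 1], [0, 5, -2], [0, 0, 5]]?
Yes.

Two matrices over a field are similar if and only if they have the same invariant factors.

Both A and B have characteristic polynomial (x - 5)^3 and minimal polynomial (x - 5)^2. Computing further, both have invariant factors x - 5, (x - 5)^2. Hence A and B are similar.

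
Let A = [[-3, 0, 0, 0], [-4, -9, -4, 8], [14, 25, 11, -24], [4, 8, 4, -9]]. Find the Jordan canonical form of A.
The characteristic polynomial is det(xI - A) = (x + 1)(x + 3)^3, so the eigenvalues are -3 (algebraic multiplicity 3), -1 (algebraic multiplicity 1).

For λ = -3: rank(A + 3I) = 2, rank((A + 3I)^2) = 1. The eigenspace has dimension 4 - 2 = 2, so there are 2 Jordan blocks; the rank sequence gives block sizes [2, 1].

For λ = -1: algebraic multiplicity 1 gives one 1×1 block.

Assembling the blocks gives the Jordan form J above.

J = [[-3, 1, 0, 0], [0, -3, 0, 0], [0, 0, -3, 0], [0, 0, 0, -1]]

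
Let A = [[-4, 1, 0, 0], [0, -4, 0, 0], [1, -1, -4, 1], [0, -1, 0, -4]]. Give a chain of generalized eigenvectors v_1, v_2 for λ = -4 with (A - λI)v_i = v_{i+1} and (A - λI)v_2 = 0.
v_1 = [[0, 1, 0, -1]]^T, v_2 = [[1, 0, -2, -1]]^T

We seek v_1 ∈ ker((A + 4I)^2) \ ker(A + 4I), then set v_{i+1} = (A + 4I) v_i.

One such chain is v_1 = [[0, 1, 0, -1]]^T, v_2 = [[1, 0, -2, -1]]^T. Check: (A + 4I) v_2 = [[0, 0, 0, 0]]^T = 0.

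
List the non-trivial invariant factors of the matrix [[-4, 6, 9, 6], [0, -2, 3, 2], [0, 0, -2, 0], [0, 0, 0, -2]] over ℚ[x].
The Jordan structure of A has elementary divisors (x + 4), (x + 2)^2, (x + 2). Arranging the block sizes at each eigenvalue in decreasing order and taking row products gives the invariant factors.

Invariant factors (smallest first, each dividing the next): x + 2, (x + 2)^2(x + 4).

Check: the last factor (x + 2)^2(x + 4) is the minimal polynomial, and the product (x + 2)^3(x + 4) is the characteristic polynomial.

x + 2, (x + 2)^2(x + 4)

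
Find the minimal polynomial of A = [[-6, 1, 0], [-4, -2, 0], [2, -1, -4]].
The characteristic polynomial factors as (x + 4)^3. The minimal polynomial is ∏(x - λ)^{k_λ} where k_λ is the size of the largest Jordan block at λ.

For λ = -4: rank(A + 4I) = 1, and the largest Jordan block has size 2 (the smallest k with rank((A + 4I)^k) = rank((A + 4I)^(k+1))).

So m_A(x) = (x + 4)^2.

m_A(x) = (x + 4)^2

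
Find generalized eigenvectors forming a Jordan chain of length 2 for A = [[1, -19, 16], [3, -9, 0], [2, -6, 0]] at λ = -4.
We seek v_1 ∈ ker((A + 4I)^2) \ ker(A + 4I), then set v_{i+1} = (A + 4I) v_i.

One such chain is v_1 = [[11, 6, 4]]^T, v_2 = [[5, 3, 2]]^T. Check: (A + 4I) v_2 = [[0, 0, 0]]^T = 0.

v_1 = [[11, 6, 4]]^T, v_2 = [[5, 3, 2]]^T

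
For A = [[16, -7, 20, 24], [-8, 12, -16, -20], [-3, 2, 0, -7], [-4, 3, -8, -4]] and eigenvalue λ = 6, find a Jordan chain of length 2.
v_1 = [[1, 1, 0, 0]]^T, v_2 = [[3, -2, -1, -1]]^T

We seek v_1 ∈ ker((A - 6I)^2) \ ker(A - 6I), then set v_{i+1} = (A - 6I) v_i.

One such chain is v_1 = [[1, 1, 0, 0]]^T, v_2 = [[3, -2, -1, -1]]^T. Check: (A - 6I) v_2 = [[0, 0, 0, 0]]^T = 0.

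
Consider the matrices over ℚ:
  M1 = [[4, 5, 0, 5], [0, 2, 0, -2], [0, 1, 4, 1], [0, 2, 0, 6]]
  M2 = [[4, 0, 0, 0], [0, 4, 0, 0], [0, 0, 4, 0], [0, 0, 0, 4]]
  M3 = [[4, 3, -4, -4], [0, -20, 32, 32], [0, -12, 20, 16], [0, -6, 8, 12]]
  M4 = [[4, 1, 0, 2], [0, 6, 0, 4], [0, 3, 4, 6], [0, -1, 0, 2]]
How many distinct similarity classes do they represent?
2 classes: {M1, M3, M4}, {M2}

Characteristic polynomials: χ_{M1} = (x - 4)^4, χ_{M2} = (x - 4)^4, χ_{M3} = (x - 4)^4, χ_{M4} = (x - 4)^4.

{M1, M3, M4}: invariant factors x - 4, x - 4, (x - 4)^2.

{M2}: invariant factors x - 4, x - 4, x - 4, x - 4.

Matrices are similar if and only if their invariant-factor lists agree; the partition into similarity classes is {M1, M3, M4}, {M2}.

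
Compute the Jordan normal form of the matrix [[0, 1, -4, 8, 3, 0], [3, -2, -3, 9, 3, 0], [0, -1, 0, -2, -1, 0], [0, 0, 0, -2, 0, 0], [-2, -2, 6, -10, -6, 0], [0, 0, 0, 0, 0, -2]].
The characteristic polynomial is det(xI - A) = (x + 2)^6, so the eigenvalues are -2 (algebraic multiplicity 6).

For λ = -2: rank(A + 2I) = 2, rank((A + 2I)^2) = 1, rank((A + 2I)^3) = 0. The eigenspace has dimension 6 - 2 = 4, so there are 4 Jordan blocks; the rank sequence gives block sizes [3, 1, 1, 1].

Assembling the blocks gives the Jordan form J above.

J = [[-2, 1, 0, 0, 0, 0], [0, -2, 1, 0, 0, 0], [0, 0, -2, 0, 0, 0], [0, 0, 0, -2, 0, 0], [0, 0, 0, 0, -2, 0], [0, 0, 0, 0, 0, -2]]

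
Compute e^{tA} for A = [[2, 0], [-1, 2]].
e^{tA} = [[e^{2*t}, 0], [-t*e^{2*t}, e^{2*t}]]

A has Jordan form J = [[2, 1], [0, 2]] with A = PJP^{-1}, so e^{tA} = P e^{tJ} P^{-1}.

For a Jordan block J_k(λ), e^{tJ_k(λ)} = e^{λt} · (I + tN + t^2 N^2/2! + ... + t^{k-1} N^{k-1}/(k-1)!) where N is the nilpotent superdiagonal part.

Assembling the blocks and conjugating back gives the entries of e^{tA} as shown above.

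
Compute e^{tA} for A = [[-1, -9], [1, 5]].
e^{tA} = [[(1 - 3*t)*e^{2*t}, -9*t*e^{2*t}], [t*e^{2*t}, (3*t + 1)*e^{2*t}]]

A has Jordan form J = [[2, 1], [0, 2]] with A = PJP^{-1}, so e^{tA} = P e^{tJ} P^{-1}.

For a Jordan block J_k(λ), e^{tJ_k(λ)} = e^{λt} · (I + tN + t^2 N^2/2! + ... + t^{k-1} N^{k-1}/(k-1)!) where N is the nilpotent superdiagonal part.

Assembling the blocks and conjugating back gives the entries of e^{tA} as shown above.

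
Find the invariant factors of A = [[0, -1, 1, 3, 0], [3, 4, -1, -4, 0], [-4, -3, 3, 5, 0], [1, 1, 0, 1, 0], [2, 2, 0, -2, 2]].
The Jordan structure of A has elementary divisors (x - 2)^2, (x - 2)^2, (x - 2). Arranging the block sizes at each eigenvalue in decreasing order and taking row products gives the invariant factors.

Invariant factors (smallest first, each dividing the next): x - 2, (x - 2)^2, (x - 2)^2.

Check: the last factor (x - 2)^2 is the minimal polynomial, and the product (x - 2)^5 is the characteristic polynomial.

x - 2, (x - 2)^2, (x - 2)^2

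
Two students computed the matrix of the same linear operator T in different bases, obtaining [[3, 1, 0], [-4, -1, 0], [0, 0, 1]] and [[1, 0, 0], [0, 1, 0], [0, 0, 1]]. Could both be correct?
No.

Both have characteristic polynomial (x - 1)^3, but the minimal polynomial of A is (x - 1)^2 while the minimal polynomial of B is x - 1. The minimal polynomial is a similarity invariant, so A and B are not similar.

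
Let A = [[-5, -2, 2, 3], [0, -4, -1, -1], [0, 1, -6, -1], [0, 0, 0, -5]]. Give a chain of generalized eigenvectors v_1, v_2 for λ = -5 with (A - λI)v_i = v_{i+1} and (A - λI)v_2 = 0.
v_1 = [[2, 0, 1, 0]]^T, v_2 = [[2, -1, -1, 0]]^T

We seek v_1 ∈ ker((A + 5I)^2) \ ker(A + 5I), then set v_{i+1} = (A + 5I) v_i.

One such chain is v_1 = [[2, 0, 1, 0]]^T, v_2 = [[2, -1, -1, 0]]^T. Check: (A + 5I) v_2 = [[0, 0, 0, 0]]^T = 0.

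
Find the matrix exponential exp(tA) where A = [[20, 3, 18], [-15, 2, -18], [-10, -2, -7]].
e^{tA} = [[(15*t + 1)*e^{5*t}, 3*t*e^{5*t}, 18*t*e^{5*t}], [-15*t*e^{5*t}, (1 - 3*t)*e^{5*t}, -18*t*e^{5*t}], [-10*t*e^{5*t}, -2*t*e^{5*t}, (1 - 12*t)*e^{5*t}]]

A has Jordan form J = [[5, 1, 0], [0, 5, 0], [0, 0, 5]] with A = PJP^{-1}, so e^{tA} = P e^{tJ} P^{-1}.

For a Jordan block J_k(λ), e^{tJ_k(λ)} = e^{λt} · (I + tN + t^2 N^2/2! + ... + t^{k-1} N^{k-1}/(k-1)!) where N is the nilpotent superdiagonal part.

Assembling the blocks and conjugating back gives the entries of e^{tA} as shown above.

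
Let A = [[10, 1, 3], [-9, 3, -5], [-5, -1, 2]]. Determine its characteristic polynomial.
χ_A(x) = (x - 5)^3

xI - A = [[x - 10, -1, -3], [9, x - 3, 5], [5, 1, x - 2]].

Expanding det(xI - A) along the first row:
det(xI - A) = + (x - 10)·det([[x - 3, 5], [1, x - 2]]) - (-1)·det([[9, 5], [5, x - 2]]) + (-3)·det([[9, x - 3], [5, 1]]).

Evaluating gives χ_A(x) = x^3 - 15x^2 + 75x - 125 = (x - 5)^3.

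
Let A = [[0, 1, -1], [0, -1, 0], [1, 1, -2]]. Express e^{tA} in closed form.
A has Jordan form J = [[-1, 1, 0], [0, -1, 0], [0, 0, -1]] with A = PJP^{-1}, so e^{tA} = P e^{tJ} P^{-1}.

For a Jordan block J_k(λ), e^{tJ_k(λ)} = e^{λt} · (I + tN + t^2 N^2/2! + ... + t^{k-1} N^{k-1}/(k-1)!) where N is the nilpotent superdiagonal part.

Assembling the blocks and conjugating back gives the entries of e^{tA} as shown above.

e^{tA} = [[(t + 1)*e^{-t}, t*e^{-t}, -t*e^{-t}], [0, e^{-t}, 0], [t*e^{-t}, t*e^{-t}, (1 - t)*e^{-t}]]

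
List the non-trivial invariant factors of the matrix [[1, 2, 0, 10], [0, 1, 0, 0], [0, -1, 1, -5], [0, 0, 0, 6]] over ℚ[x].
x - 1, (x - 6)(x - 1)^2

The Jordan structure of A has elementary divisors (x - 1)^2, (x - 1), (x - 6). Arranging the block sizes at each eigenvalue in decreasing order and taking row products gives the invariant factors.

Invariant factors (smallest first, each dividing the next): x - 1, (x - 6)(x - 1)^2.

Check: the last factor (x - 6)(x - 1)^2 is the minimal polynomial, and the product (x - 6)(x - 1)^3 is the characteristic polynomial.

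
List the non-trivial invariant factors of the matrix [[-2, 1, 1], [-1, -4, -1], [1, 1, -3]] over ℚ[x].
The Jordan structure of A has elementary divisors (x + 3)^3. Arranging the block sizes at each eigenvalue in decreasing order and taking row products gives the invariant factors.

Invariant factors (smallest first, each dividing the next): (x + 3)^3.

Check: the last factor (x + 3)^3 is the minimal polynomial, and the product (x + 3)^3 is the characteristic polynomial.

(x + 3)^3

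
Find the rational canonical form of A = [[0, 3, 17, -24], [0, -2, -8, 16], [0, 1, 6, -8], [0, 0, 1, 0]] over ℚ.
R = [[0, 0, 0, 0], [0, 0, 0, 0], [0, 1, 0, -4], [0, 0, 1, 4]]

The invariant factors of A (the non-unit diagonal entries of the Smith normal form of xI - A over ℚ[x]) are x, x(x - 2)^2, each dividing the next. The characteristic polynomial is their product, x^2(x - 2)^2.

The rational canonical form is the block-diagonal matrix of companion matrices C(f_i):
R = [[0, 0, 0, 0], [0, 0, 0, 0], [0, 1, 0, -4], [0, 0, 1, 4]].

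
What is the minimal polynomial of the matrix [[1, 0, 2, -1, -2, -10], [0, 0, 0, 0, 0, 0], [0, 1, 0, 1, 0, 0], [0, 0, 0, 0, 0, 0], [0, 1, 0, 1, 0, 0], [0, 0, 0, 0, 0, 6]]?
The characteristic polynomial factors as x^4(x - 6)(x - 1). The minimal polynomial is ∏(x - λ)^{k_λ} where k_λ is the size of the largest Jordan block at λ.

For λ = 0: rank(A) = 3, and the largest Jordan block has size 2 (the smallest k with rank(A^k) = rank(A^(k+1))).
For λ = 1: rank(A - I) = 5, and the largest Jordan block has size 1 (the smallest k with rank((A - I)^k) = rank((A - I)^(k+1))).
For λ = 6: rank(A - 6I) = 5, and the largest Jordan block has size 1 (the smallest k with rank((A - 6I)^k) = rank((A - 6I)^(k+1))).

So m_A(x) = x^2(x - 6)(x - 1).

m_A(x) = x^2(x - 6)(x - 1)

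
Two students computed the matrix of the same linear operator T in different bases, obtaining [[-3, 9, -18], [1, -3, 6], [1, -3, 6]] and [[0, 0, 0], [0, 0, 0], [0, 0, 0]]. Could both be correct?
No.

Both have characteristic polynomial x^3, but the minimal polynomial of A is x^2 while the minimal polynomial of B is x. The minimal polynomial is a similarity invariant, so A and B are not similar.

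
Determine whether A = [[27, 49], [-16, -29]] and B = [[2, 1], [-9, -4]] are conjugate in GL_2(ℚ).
Two matrices over a field are similar if and only if they have the same invariant factors.

Both A and B have characteristic polynomial (x + 1)^2 and minimal polynomial (x + 1)^2. Computing further, both have invariant factors (x + 1)^2. Hence A and B are similar.

Yes.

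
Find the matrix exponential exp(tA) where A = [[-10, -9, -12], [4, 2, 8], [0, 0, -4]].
e^{tA} = [[(1 - 6*t)*e^{-4*t}, -9*t*e^{-4*t}, -12*t*e^{-4*t}], [4*t*e^{-4*t}, (6*t + 1)*e^{-4*t}, 8*t*e^{-4*t}], [0, 0, e^{-4*t}]]

A has Jordan form J = [[-4, 1, 0], [0, -4, 0], [0, 0, -4]] with A = PJP^{-1}, so e^{tA} = P e^{tJ} P^{-1}.

For a Jordan block J_k(λ), e^{tJ_k(λ)} = e^{λt} · (I + tN + t^2 N^2/2! + ... + t^{k-1} N^{k-1}/(k-1)!) where N is the nilpotent superdiagonal part.

Assembling the blocks and conjugating back gives the entries of e^{tA} as shown above.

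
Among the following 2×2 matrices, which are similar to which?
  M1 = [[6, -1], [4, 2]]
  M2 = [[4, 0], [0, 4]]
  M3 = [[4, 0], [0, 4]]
2 classes: {M1}, {M2, M3}

Characteristic polynomials: χ_{M1} = (x - 4)^2, χ_{M2} = (x - 4)^2, χ_{M3} = (x - 4)^2.

{M1}: invariant factors (x - 4)^2.

{M2, M3}: invariant factors x - 4, x - 4.

Matrices are similar if and only if their invariant-factor lists agree; the partition into similarity classes is {M1}, {M2, M3}.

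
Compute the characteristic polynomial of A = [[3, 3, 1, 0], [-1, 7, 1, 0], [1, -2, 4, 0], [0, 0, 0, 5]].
xI - A = [[x - 3, -3, -1, 0], [1, x - 7, -1, 0], [-1, 2, x - 4, 0], [0, 0, 0, x - 5]].

Expanding det(xI - A) along the first row:
det(xI - A) = + (x - 3)·det([[x - 7, -1, 0], [2, x - 4, 0], [0, 0, x - 5]]) - (-3)·det([[1, -1, 0], [-1, x - 4, 0], [0, 0, x - 5]]) + (-1)·det([[1, x - 7, 0], [-1, 2, 0], [0, 0, x - 5]]) - (0)·det([[1, x - 7, -1], [-1, 2, x - 4], [0, 0, 0]]).

Evaluating gives χ_A(x) = x^4 - 19x^3 + 135x^2 - 425x + 500 = (x - 5)^3(x - 4).

χ_A(x) = (x - 5)^3(x - 4)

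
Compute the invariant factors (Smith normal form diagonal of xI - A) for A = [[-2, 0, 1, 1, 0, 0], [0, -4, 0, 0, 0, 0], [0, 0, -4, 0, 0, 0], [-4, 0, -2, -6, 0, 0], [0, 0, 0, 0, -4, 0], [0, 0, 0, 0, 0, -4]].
The Jordan structure of A has elementary divisors (x + 4)^2, (x + 4), (x + 4), (x + 4), (x + 4). Arranging the block sizes at each eigenvalue in decreasing order and taking row products gives the invariant factors.

Invariant factors (smallest first, each dividing the next): x + 4, x + 4, x + 4, x + 4, (x + 4)^2.

Check: the last factor (x + 4)^2 is the minimal polynomial, and the product (x + 4)^6 is the characteristic polynomial.

x + 4, x + 4, x + 4, x + 4, (x + 4)^2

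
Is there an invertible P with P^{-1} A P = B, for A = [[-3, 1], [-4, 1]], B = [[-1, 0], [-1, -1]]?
Two matrices over a field are similar if and only if they have the same invariant factors.

Both A and B have characteristic polynomial (x + 1)^2 and minimal polynomial (x + 1)^2. Computing further, both have invariant factors (x + 1)^2. Hence A and B are similar.

Yes.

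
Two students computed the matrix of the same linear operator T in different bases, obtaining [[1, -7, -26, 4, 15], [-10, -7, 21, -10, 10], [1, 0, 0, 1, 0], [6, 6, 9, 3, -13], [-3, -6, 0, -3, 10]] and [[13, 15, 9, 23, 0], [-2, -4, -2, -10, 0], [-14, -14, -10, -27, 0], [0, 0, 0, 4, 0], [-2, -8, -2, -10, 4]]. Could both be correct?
No.

Both have characteristic polynomial (x - 4)^3(x + 2)(x + 3), but the minimal polynomial of A is (x - 4)^3(x + 2)(x + 3) while the minimal polynomial of B is (x - 4)^2(x + 2)(x + 3). The minimal polynomial is a similarity invariant, so A and B are not similar.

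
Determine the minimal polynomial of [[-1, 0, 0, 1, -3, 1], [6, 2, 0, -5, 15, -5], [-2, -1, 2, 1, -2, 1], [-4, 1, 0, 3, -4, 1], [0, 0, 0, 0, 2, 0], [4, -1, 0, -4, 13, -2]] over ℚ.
m_A(x) = (x - 2)^2(x + 1)^2

The characteristic polynomial factors as (x - 2)^4(x + 1)^2. The minimal polynomial is ∏(x - λ)^{k_λ} where k_λ is the size of the largest Jordan block at λ.

For λ = -1: rank(A + I) = 5, and the largest Jordan block has size 2 (the smallest k with rank((A + I)^k) = rank((A + I)^(k+1))).
For λ = 2: rank(A - 2I) = 3, and the largest Jordan block has size 2 (the smallest k with rank((A - 2I)^k) = rank((A - 2I)^(k+1))).

So m_A(x) = (x - 2)^2(x + 1)^2.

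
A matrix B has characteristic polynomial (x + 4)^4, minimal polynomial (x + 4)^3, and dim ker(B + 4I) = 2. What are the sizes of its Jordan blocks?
λ = -4: algebraic multiplicity 4 (exponent in χ_B), largest block size 3 (exponent in m_B), 2 blocks (geometric multiplicity). These force block sizes [3, 1].

Jordan blocks: (-4, 3), (-4, 1)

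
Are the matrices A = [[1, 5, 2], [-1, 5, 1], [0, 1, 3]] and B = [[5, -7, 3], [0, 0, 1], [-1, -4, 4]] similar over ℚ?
Two matrices over a field are similar if and only if they have the same invariant factors.

Both A and B have characteristic polynomial (x - 3)^3 and minimal polynomial (x - 3)^3. Computing further, both have invariant factors (x - 3)^3. Hence A and B are similar.

Yes.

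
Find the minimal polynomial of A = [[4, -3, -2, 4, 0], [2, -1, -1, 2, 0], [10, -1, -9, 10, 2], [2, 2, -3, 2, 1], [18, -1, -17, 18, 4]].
m_A(x) = x^3

The characteristic polynomial factors as x^5. The minimal polynomial is ∏(x - λ)^{k_λ} where k_λ is the size of the largest Jordan block at λ.

For λ = 0: rank(A) = 3, and the largest Jordan block has size 3 (the smallest k with rank(A^k) = rank(A^(k+1))).

So m_A(x) = x^3.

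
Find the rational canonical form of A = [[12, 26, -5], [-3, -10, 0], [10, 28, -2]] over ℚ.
The invariant factors of A (the non-unit diagonal entries of the Smith normal form of xI - A over ℚ[x]) are x^3 + 4x - 4, each dividing the next. The characteristic polynomial is their product, x^3 + 4x - 4.

The rational canonical form is the block-diagonal matrix of companion matrices C(f_i):
R = [[0, 0, 4], [1, 0, -4], [0, 1, 0]].

Note the characteristic polynomial does not split into linear factors over ℚ, so A has no Jordan form over ℚ; the rational canonical form exists over any field.

R = [[0, 0, 4], [1, 0, -4], [0, 1, 0]]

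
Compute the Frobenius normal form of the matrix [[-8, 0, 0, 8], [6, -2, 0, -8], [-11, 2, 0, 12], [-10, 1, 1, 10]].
The invariant factors of A (the non-unit diagonal entries of the Smith normal form of xI - A over ℚ[x]) are x + 2, (x - 2)^2(x + 2), each dividing the next. The characteristic polynomial is their product, (x - 2)^2(x + 2)^2.

The rational canonical form is the block-diagonal matrix of companion matrices C(f_i):
R = [[-2, 0, 0, 0], [0, 0, 0, -8], [0, 1, 0, 4], [0, 0, 1, 2]].

R = [[-2, 0, 0, 0], [0, 0, 0, -8], [0, 1, 0, 4], [0, 0, 1, 2]]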